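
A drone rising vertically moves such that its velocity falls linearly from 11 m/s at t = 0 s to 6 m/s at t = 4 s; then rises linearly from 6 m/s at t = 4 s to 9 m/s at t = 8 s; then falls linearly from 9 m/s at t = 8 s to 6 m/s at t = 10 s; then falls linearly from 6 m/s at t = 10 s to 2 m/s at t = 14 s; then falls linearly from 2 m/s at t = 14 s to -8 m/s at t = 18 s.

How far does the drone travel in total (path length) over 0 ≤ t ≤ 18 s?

108.6 m

Distance (not displacement) is the total path length: add the absolute areas under v-t.
0–4 s: |½(11 + 6)(4)| = 34 m
4–8 s: |½(6 + 9)(4)| = 30 m
8–10 s: |½(9 + 6)(2)| = 15 m
10–14 s: |½(6 + 2)(4)| = 16 m
14–18 s: v = 0 at t = 14.8 s; triangle areas 0.8 + 12.8 = 13.6 m
Total distance = 108.6 m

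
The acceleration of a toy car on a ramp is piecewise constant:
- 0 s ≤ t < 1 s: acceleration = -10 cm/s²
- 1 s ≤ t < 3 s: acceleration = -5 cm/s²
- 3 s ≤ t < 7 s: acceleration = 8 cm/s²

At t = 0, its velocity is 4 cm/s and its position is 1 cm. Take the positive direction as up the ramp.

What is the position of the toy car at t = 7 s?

On each constant-a segment, Δv = aΔt and Δx = v₀Δt + ½aΔt²; chain segment to segment.
0–1 s: v starts 4 cm/s; Δx = 4·1 + ½·-10·1² = -1 cm; v ends -6 cm/s.
1–3 s: v starts -6 cm/s; Δx = -6·2 + ½·-5·2² = -22 cm; v ends -16 cm/s.
3–7 s: v starts -16 cm/s; Δx = -16·4 + ½·8·4² = 0 cm; v ends 16 cm/s.
x(7) = 1 + Σ Δx = -22 cm.

-22 cm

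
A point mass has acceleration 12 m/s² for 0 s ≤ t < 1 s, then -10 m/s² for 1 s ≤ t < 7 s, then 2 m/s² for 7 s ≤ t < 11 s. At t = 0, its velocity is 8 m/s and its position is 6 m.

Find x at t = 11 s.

-184 m

On each constant-a segment, Δv = aΔt and Δx = v₀Δt + ½aΔt²; chain segment to segment.
0–1 s: v starts 8 m/s; Δx = 8·1 + ½·12·1² = 14 m; v ends 20 m/s.
1–7 s: v starts 20 m/s; Δx = 20·6 + ½·-10·6² = -60 m; v ends -40 m/s.
7–11 s: v starts -40 m/s; Δx = -40·4 + ½·2·4² = -144 m; v ends -32 m/s.
x(11) = 6 + Σ Δx = -184 m.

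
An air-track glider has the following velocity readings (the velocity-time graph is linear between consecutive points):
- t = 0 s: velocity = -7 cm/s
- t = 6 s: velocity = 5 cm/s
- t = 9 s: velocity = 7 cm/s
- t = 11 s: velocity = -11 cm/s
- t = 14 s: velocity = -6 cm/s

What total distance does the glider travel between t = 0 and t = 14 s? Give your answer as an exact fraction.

643/9 cm

Total distance travelled is ∫|v| dt — sum the magnitudes of each area piece.
0–6 s: v = 0 at t = 3.5 s; triangle areas 12.25 + 6.25 = 18.5 cm
6–9 s: |½(5 + 7)(3)| = 18 cm
9–11 s: v = 0 at t = 88/9 s; triangle areas 49/18 + 121/18 = 85/9 cm
11–14 s: |½(-11 + -6)(3)| = 25.5 cm
Total distance = 643/9 cm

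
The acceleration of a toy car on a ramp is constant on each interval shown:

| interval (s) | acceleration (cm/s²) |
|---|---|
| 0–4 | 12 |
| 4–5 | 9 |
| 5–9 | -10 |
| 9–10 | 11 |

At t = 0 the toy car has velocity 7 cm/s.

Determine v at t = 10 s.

Δv equals the area under the a-t graph; then v = v₀ + Δv.
0–4 s: 12 × 4 = 48 cm/s
4–5 s: 9 × 1 = 9 cm/s
5–9 s: -10 × 4 = -40 cm/s
9–10 s: 11 × 1 = 11 cm/s
Δv = 28 cm/s, so v(10) = 7 + (28) = 35 cm/s.

35 cm/s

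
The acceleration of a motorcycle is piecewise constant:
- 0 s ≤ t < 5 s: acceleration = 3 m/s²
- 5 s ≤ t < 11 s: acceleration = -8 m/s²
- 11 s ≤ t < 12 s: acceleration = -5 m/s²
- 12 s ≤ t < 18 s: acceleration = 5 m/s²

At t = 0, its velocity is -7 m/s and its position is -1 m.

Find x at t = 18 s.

On each constant-a segment, Δv = aΔt and Δx = v₀Δt + ½aΔt²; chain segment to segment.
0–5 s: v starts -7 m/s; Δx = -7·5 + ½·3·5² = 2.5 m; v ends 8 m/s.
5–11 s: v starts 8 m/s; Δx = 8·6 + ½·-8·6² = -96 m; v ends -40 m/s.
11–12 s: v starts -40 m/s; Δx = -40·1 + ½·-5·1² = -42.5 m; v ends -45 m/s.
12–18 s: v starts -45 m/s; Δx = -45·6 + ½·5·6² = -180 m; v ends -15 m/s.
x(18) = -1 + Σ Δx = -317 m.

-317 m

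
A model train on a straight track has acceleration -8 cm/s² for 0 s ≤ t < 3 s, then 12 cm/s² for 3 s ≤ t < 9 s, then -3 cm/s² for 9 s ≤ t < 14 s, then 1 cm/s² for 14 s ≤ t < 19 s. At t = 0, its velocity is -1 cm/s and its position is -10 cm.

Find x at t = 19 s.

387 cm

On each constant-a segment, Δv = aΔt and Δx = v₀Δt + ½aΔt²; chain segment to segment.
0–3 s: v starts -1 cm/s; Δx = -1·3 + ½·-8·3² = -39 cm; v ends -25 cm/s.
3–9 s: v starts -25 cm/s; Δx = -25·6 + ½·12·6² = 66 cm; v ends 47 cm/s.
9–14 s: v starts 47 cm/s; Δx = 47·5 + ½·-3·5² = 197.5 cm; v ends 32 cm/s.
14–19 s: v starts 32 cm/s; Δx = 32·5 + ½·1·5² = 172.5 cm; v ends 37 cm/s.
x(19) = -10 + Σ Δx = 387 cm.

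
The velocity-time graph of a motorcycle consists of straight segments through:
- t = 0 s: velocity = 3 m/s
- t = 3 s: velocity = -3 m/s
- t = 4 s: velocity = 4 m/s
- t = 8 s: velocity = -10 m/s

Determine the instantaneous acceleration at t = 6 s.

Acceleration is the slope of the v-t graph on 4–8 s: (-10 − 4)/(8 − 4) = -3.5 m/s².

-3.5 m/s²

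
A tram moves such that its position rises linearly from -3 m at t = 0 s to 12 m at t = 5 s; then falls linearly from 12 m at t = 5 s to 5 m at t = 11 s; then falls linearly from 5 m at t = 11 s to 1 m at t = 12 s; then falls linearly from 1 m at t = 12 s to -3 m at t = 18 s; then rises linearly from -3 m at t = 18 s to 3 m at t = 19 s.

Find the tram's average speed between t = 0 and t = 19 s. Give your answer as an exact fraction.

Average speed = (total path length)/(elapsed time); on a piecewise-linear x-t graph the path length is Σ|Δx|.
0–5 s: |Δx| = |12 − -3| = 15 m
5–11 s: |Δx| = |5 − 12| = 7 m
11–12 s: |Δx| = |1 − 5| = 4 m
12–18 s: |Δx| = |-3 − 1| = 4 m
18–19 s: |Δx| = |3 − -3| = 6 m
Total path = 36 m; average speed = 36/19 = 36/19 m/s.

36/19 m/s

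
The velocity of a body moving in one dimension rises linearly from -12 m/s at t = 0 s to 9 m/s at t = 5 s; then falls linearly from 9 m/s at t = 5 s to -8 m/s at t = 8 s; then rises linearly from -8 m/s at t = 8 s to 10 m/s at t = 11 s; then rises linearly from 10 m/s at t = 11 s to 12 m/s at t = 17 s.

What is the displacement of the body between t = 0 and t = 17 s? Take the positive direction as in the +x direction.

Net displacement equals the area under the velocity-time graph (areas below the axis count negative).
0–5 s: ½(-12 + 9)(5) = -7.5 m
5–8 s: ½(9 + -8)(3) = 1.5 m
8–11 s: ½(-8 + 10)(3) = 3 m
11–17 s: ½(10 + 12)(6) = 66 m
Net displacement = 63 m

63 m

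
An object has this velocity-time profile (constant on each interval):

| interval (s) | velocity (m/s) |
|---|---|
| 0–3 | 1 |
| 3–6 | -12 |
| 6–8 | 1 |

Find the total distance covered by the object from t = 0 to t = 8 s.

41 m

Distance (not displacement) is the total path length: add the absolute areas under v-t.
0–3 s: |1| × 3 = 3 m
3–6 s: |-12| × 3 = 36 m
6–8 s: |1| × 2 = 2 m
Total distance = 41 m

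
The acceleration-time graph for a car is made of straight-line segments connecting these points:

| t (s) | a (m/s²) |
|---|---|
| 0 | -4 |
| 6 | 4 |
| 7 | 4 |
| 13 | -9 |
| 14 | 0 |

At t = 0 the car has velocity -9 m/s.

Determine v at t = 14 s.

Δv equals the area under the a-t graph; then v = v₀ + Δv.
0–6 s: ½(-4 + 4)(6) = 0 m/s
6–7 s: 4 × 1 = 4 m/s
7–13 s: ½(4 + -9)(6) = -15 m/s
13–14 s: ½(-9 + 0)(1) = -4.5 m/s
Δv = -15.5 m/s, so v(14) = -9 + (-15.5) = -24.5 m/s.

-24.5 m/s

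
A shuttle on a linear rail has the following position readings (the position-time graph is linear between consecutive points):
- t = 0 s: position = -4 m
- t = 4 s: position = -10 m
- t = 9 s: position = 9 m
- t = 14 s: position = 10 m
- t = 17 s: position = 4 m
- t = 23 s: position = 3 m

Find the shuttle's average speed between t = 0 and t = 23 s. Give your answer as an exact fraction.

33/23 m/s

Average speed = (total path length)/(elapsed time); on a piecewise-linear x-t graph the path length is Σ|Δx|.
0–4 s: |Δx| = |-10 − -4| = 6 m
4–9 s: |Δx| = |9 − -10| = 19 m
9–14 s: |Δx| = |10 − 9| = 1 m
14–17 s: |Δx| = |4 − 10| = 6 m
17–23 s: |Δx| = |3 − 4| = 1 m
Total path = 33 m; average speed = 33/23 = 33/23 m/s.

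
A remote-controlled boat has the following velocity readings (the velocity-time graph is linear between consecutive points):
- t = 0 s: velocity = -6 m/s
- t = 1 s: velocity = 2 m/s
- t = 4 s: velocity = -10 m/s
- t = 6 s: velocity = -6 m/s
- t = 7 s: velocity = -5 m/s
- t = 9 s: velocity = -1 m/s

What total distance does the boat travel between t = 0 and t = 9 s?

43 m

Total distance travelled is ∫|v| dt — sum the magnitudes of each area piece.
0–1 s: v = 0 at t = 0.75 s; triangle areas 2.25 + 0.25 = 2.5 m
1–4 s: v = 0 at t = 1.5 s; triangle areas 0.5 + 12.5 = 13 m
4–6 s: |½(-10 + -6)(2)| = 16 m
6–7 s: |½(-6 + -5)(1)| = 5.5 m
7–9 s: |½(-5 + -1)(2)| = 6 m
Total distance = 43 m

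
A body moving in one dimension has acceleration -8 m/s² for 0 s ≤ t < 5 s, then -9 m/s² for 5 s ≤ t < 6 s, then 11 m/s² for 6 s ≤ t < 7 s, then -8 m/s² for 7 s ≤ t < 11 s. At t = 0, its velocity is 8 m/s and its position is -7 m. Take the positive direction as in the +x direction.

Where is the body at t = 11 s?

-323 m

On each constant-a segment, Δv = aΔt and Δx = v₀Δt + ½aΔt²; chain segment to segment.
0–5 s: v starts 8 m/s; Δx = 8·5 + ½·-8·5² = -60 m; v ends -32 m/s.
5–6 s: v starts -32 m/s; Δx = -32·1 + ½·-9·1² = -36.5 m; v ends -41 m/s.
6–7 s: v starts -41 m/s; Δx = -41·1 + ½·11·1² = -35.5 m; v ends -30 m/s.
7–11 s: v starts -30 m/s; Δx = -30·4 + ½·-8·4² = -184 m; v ends -62 m/s.
x(11) = -7 + Σ Δx = -323 m.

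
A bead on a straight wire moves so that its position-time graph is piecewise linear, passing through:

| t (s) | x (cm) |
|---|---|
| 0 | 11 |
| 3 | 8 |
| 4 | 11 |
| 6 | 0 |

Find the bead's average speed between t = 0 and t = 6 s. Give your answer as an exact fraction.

Average speed = (total path length)/(elapsed time); on a piecewise-linear x-t graph the path length is Σ|Δx|.
0–3 s: |Δx| = |8 − 11| = 3 cm
3–4 s: |Δx| = |11 − 8| = 3 cm
4–6 s: |Δx| = |0 − 11| = 11 cm
Total path = 17 cm; average speed = 17/6 = 17/6 cm/s.

17/6 cm/s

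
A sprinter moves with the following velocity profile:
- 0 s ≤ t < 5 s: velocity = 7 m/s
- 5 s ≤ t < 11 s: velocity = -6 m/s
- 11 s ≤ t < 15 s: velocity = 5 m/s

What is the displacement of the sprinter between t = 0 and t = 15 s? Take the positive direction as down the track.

Displacement is the signed area under the v-t curve.
0–5 s: 7 × 5 = 35 m
5–11 s: -6 × 6 = -36 m
11–15 s: 5 × 4 = 20 m
Net displacement = 19 m

19 m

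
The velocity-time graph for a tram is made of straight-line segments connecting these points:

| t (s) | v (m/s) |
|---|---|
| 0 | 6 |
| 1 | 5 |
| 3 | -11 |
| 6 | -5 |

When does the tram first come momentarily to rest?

v changes sign on 1–3 s (from 5 to -11); the graph is linear there, so v = 0 at t = 1 + (-5)·(3 − 1)/(-11 − 5) = 1.625 s.

t = 1.625 s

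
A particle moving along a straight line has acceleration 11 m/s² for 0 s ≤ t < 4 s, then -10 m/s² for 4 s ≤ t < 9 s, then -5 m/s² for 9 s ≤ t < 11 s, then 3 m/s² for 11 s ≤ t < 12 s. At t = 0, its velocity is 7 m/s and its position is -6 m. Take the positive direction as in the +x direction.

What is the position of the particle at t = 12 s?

On each constant-a segment, Δv = aΔt and Δx = v₀Δt + ½aΔt²; chain segment to segment.
0–4 s: v starts 7 m/s; Δx = 7·4 + ½·11·4² = 116 m; v ends 51 m/s.
4–9 s: v starts 51 m/s; Δx = 51·5 + ½·-10·5² = 130 m; v ends 1 m/s.
9–11 s: v starts 1 m/s; Δx = 1·2 + ½·-5·2² = -8 m; v ends -9 m/s.
11–12 s: v starts -9 m/s; Δx = -9·1 + ½·3·1² = -7.5 m; v ends -6 m/s.
x(12) = -6 + Σ Δx = 224.5 m.

224.5 m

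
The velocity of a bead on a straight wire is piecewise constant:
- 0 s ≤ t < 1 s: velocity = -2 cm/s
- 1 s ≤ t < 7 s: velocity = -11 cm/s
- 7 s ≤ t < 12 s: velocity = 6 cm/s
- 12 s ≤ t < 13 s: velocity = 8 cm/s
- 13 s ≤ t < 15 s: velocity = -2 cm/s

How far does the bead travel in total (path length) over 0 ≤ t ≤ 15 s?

110 cm

Total distance travelled is ∫|v| dt — sum the magnitudes of each area piece.
0–1 s: |-2| × 1 = 2 cm
1–7 s: |-11| × 6 = 66 cm
7–12 s: |6| × 5 = 30 cm
12–13 s: |8| × 1 = 8 cm
13–15 s: |-2| × 2 = 4 cm
Total distance = 110 cm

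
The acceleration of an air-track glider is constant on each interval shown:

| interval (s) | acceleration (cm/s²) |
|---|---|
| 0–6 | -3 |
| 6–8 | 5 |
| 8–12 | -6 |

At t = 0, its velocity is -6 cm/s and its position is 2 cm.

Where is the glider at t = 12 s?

-230 cm

On each constant-a segment, Δv = aΔt and Δx = v₀Δt + ½aΔt²; chain segment to segment.
0–6 s: v starts -6 cm/s; Δx = -6·6 + ½·-3·6² = -90 cm; v ends -24 cm/s.
6–8 s: v starts -24 cm/s; Δx = -24·2 + ½·5·2² = -38 cm; v ends -14 cm/s.
8–12 s: v starts -14 cm/s; Δx = -14·4 + ½·-6·4² = -104 cm; v ends -38 cm/s.
x(12) = 2 + Σ Δx = -230 cm.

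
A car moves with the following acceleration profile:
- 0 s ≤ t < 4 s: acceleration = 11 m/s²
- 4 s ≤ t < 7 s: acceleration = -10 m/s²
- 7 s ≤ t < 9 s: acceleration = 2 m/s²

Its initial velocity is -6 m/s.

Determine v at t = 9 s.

Δv equals the area under the a-t graph; then v = v₀ + Δv.
0–4 s: 11 × 4 = 44 m/s
4–7 s: -10 × 3 = -30 m/s
7–9 s: 2 × 2 = 4 m/s
Δv = 18 m/s, so v(9) = -6 + (18) = 12 m/s.

12 m/s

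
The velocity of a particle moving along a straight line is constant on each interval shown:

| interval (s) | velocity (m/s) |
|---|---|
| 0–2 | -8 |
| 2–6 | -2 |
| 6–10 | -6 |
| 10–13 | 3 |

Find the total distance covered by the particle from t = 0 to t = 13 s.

Total distance travelled is ∫|v| dt — sum the magnitudes of each area piece.
0–2 s: |-8| × 2 = 16 m
2–6 s: |-2| × 4 = 8 m
6–10 s: |-6| × 4 = 24 m
10–13 s: |3| × 3 = 9 m
Total distance = 57 m

57 m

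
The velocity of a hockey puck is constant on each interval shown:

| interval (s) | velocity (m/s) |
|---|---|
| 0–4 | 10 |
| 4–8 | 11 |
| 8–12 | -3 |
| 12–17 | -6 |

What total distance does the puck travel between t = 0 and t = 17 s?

126 m

Distance (not displacement) is the total path length: add the absolute areas under v-t.
0–4 s: |10| × 4 = 40 m
4–8 s: |11| × 4 = 44 m
8–12 s: |-3| × 4 = 12 m
12–17 s: |-6| × 5 = 30 m
Total distance = 126 m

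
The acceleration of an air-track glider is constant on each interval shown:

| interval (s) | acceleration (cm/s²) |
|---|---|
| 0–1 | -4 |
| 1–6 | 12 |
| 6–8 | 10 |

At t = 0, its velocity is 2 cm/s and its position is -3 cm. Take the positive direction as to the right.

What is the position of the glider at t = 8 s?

273 cm

On each constant-a segment, Δv = aΔt and Δx = v₀Δt + ½aΔt²; chain segment to segment.
0–1 s: v starts 2 cm/s; Δx = 2·1 + ½·-4·1² = 0 cm; v ends -2 cm/s.
1–6 s: v starts -2 cm/s; Δx = -2·5 + ½·12·5² = 140 cm; v ends 58 cm/s.
6–8 s: v starts 58 cm/s; Δx = 58·2 + ½·10·2² = 136 cm; v ends 78 cm/s.
x(8) = -3 + Σ Δx = 273 cm.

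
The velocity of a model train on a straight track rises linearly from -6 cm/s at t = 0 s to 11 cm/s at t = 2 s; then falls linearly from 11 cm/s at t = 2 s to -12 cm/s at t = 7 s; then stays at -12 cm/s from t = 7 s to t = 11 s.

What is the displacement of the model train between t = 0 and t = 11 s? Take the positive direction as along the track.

Displacement is the signed area under the v-t curve.
0–2 s: ½(-6 + 11)(2) = 5 cm
2–7 s: ½(11 + -12)(5) = -2.5 cm
7–11 s: -12 × 4 = -48 cm
Net displacement = -45.5 cm

-45.5 cm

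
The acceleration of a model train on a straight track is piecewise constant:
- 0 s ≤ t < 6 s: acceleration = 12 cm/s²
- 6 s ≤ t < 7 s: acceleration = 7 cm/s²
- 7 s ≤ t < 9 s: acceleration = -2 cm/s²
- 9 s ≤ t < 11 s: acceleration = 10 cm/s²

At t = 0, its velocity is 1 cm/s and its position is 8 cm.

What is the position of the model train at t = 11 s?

634.5 cm

On each constant-a segment, Δv = aΔt and Δx = v₀Δt + ½aΔt²; chain segment to segment.
0–6 s: v starts 1 cm/s; Δx = 1·6 + ½·12·6² = 222 cm; v ends 73 cm/s.
6–7 s: v starts 73 cm/s; Δx = 73·1 + ½·7·1² = 76.5 cm; v ends 80 cm/s.
7–9 s: v starts 80 cm/s; Δx = 80·2 + ½·-2·2² = 156 cm; v ends 76 cm/s.
9–11 s: v starts 76 cm/s; Δx = 76·2 + ½·10·2² = 172 cm; v ends 96 cm/s.
x(11) = 8 + Σ Δx = 634.5 cm.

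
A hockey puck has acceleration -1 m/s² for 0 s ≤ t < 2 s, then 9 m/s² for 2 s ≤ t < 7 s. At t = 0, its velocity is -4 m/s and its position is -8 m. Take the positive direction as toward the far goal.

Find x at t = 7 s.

64.5 m

On each constant-a segment, Δv = aΔt and Δx = v₀Δt + ½aΔt²; chain segment to segment.
0–2 s: v starts -4 m/s; Δx = -4·2 + ½·-1·2² = -10 m; v ends -6 m/s.
2–7 s: v starts -6 m/s; Δx = -6·5 + ½·9·5² = 82.5 m; v ends 39 m/s.
x(7) = -8 + Σ Δx = 64.5 m.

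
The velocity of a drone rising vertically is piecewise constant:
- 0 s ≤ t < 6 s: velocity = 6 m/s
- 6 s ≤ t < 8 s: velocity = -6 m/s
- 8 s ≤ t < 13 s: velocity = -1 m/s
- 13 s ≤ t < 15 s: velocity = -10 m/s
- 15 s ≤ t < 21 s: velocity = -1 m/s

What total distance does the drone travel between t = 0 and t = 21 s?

Distance (not displacement) is the total path length: add the absolute areas under v-t.
0–6 s: |6| × 6 = 36 m
6–8 s: |-6| × 2 = 12 m
8–13 s: |-1| × 5 = 5 m
13–15 s: |-10| × 2 = 20 m
15–21 s: |-1| × 6 = 6 m
Total distance = 79 m

79 m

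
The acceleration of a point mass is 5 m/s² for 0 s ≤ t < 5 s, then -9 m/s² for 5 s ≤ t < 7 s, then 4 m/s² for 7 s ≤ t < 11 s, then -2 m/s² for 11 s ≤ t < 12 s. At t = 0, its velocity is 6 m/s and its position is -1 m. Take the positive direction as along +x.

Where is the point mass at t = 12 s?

247.5 m

On each constant-a segment, Δv = aΔt and Δx = v₀Δt + ½aΔt²; chain segment to segment.
0–5 s: v starts 6 m/s; Δx = 6·5 + ½·5·5² = 92.5 m; v ends 31 m/s.
5–7 s: v starts 31 m/s; Δx = 31·2 + ½·-9·2² = 44 m; v ends 13 m/s.
7–11 s: v starts 13 m/s; Δx = 13·4 + ½·4·4² = 84 m; v ends 29 m/s.
11–12 s: v starts 29 m/s; Δx = 29·1 + ½·-2·1² = 28 m; v ends 27 m/s.
x(12) = -1 + Σ Δx = 247.5 m.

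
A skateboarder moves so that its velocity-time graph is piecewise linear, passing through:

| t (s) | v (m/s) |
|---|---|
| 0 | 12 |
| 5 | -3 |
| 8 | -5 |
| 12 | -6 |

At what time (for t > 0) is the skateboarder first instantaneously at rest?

v changes sign on 0–5 s (from 12 to -3); the graph is linear there, so v = 0 at t = 0 + (-12)·(5 − 0)/(-3 − 12) = 4 s.

t = 4 s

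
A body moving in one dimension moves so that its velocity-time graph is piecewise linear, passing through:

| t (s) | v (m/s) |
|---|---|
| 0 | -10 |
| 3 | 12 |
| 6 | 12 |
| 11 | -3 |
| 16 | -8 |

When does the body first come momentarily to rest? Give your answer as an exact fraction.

v changes sign on 0–3 s (from -10 to 12); the graph is linear there, so v = 0 at t = 0 + (10)·(3 − 0)/(12 − -10) = 15/11 s.

t = 15/11 s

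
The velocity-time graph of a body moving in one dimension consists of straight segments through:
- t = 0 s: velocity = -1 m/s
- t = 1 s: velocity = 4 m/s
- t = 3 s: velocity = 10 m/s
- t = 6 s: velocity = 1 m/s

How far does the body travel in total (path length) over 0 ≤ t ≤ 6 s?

Distance (not displacement) is the total path length: add the absolute areas under v-t.
0–1 s: v = 0 at t = 0.2 s; triangle areas 0.1 + 1.6 = 1.7 m
1–3 s: |½(4 + 10)(2)| = 14 m
3–6 s: |½(10 + 1)(3)| = 16.5 m
Total distance = 32.2 m

32.2 m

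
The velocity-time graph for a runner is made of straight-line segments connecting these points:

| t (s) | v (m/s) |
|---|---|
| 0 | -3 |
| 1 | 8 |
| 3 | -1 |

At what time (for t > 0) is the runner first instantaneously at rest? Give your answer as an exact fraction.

t = 3/11 s

v changes sign on 0–1 s (from -3 to 8); the graph is linear there, so v = 0 at t = 0 + (3)·(1 − 0)/(8 − -3) = 3/11 s.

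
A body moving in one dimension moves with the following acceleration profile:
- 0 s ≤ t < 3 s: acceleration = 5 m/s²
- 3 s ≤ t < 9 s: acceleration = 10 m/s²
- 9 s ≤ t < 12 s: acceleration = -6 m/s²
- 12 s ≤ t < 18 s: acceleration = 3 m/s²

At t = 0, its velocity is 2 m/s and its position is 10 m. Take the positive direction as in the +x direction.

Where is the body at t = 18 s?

On each constant-a segment, Δv = aΔt and Δx = v₀Δt + ½aΔt²; chain segment to segment.
0–3 s: v starts 2 m/s; Δx = 2·3 + ½·5·3² = 28.5 m; v ends 17 m/s.
3–9 s: v starts 17 m/s; Δx = 17·6 + ½·10·6² = 282 m; v ends 77 m/s.
9–12 s: v starts 77 m/s; Δx = 77·3 + ½·-6·3² = 204 m; v ends 59 m/s.
12–18 s: v starts 59 m/s; Δx = 59·6 + ½·3·6² = 408 m; v ends 77 m/s.
x(18) = 10 + Σ Δx = 932.5 m.

932.5 m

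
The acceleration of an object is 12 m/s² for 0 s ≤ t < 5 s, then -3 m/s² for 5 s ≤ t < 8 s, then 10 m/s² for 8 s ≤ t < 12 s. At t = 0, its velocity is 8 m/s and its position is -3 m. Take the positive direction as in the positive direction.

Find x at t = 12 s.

693.5 m

On each constant-a segment, Δv = aΔt and Δx = v₀Δt + ½aΔt²; chain segment to segment.
0–5 s: v starts 8 m/s; Δx = 8·5 + ½·12·5² = 190 m; v ends 68 m/s.
5–8 s: v starts 68 m/s; Δx = 68·3 + ½·-3·3² = 190.5 m; v ends 59 m/s.
8–12 s: v starts 59 m/s; Δx = 59·4 + ½·10·4² = 316 m; v ends 99 m/s.
x(12) = -3 + Σ Δx = 693.5 m.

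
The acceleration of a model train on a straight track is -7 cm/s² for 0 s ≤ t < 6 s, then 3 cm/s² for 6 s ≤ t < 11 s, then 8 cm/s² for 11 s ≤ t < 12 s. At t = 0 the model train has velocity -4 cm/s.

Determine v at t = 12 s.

Δv equals the area under the a-t graph; then v = v₀ + Δv.
0–6 s: -7 × 6 = -42 cm/s
6–11 s: 3 × 5 = 15 cm/s
11–12 s: 8 × 1 = 8 cm/s
Δv = -19 cm/s, so v(12) = -4 + (-19) = -23 cm/s.

-23 cm/s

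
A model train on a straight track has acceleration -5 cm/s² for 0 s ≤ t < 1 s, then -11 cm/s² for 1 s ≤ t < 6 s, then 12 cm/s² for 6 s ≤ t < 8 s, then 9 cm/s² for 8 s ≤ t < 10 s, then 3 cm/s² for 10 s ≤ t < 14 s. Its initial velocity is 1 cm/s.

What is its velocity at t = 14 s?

-5 cm/s

Δv equals the area under the a-t graph; then v = v₀ + Δv.
0–1 s: -5 × 1 = -5 cm/s
1–6 s: -11 × 5 = -55 cm/s
6–8 s: 12 × 2 = 24 cm/s
8–10 s: 9 × 2 = 18 cm/s
10–14 s: 3 × 4 = 12 cm/s
Δv = -6 cm/s, so v(14) = 1 + (-6) = -5 cm/s.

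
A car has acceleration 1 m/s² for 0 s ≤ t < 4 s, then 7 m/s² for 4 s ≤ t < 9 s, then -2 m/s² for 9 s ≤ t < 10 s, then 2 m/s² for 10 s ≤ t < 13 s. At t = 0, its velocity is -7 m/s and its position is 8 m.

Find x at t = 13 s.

190.5 m

On each constant-a segment, Δv = aΔt and Δx = v₀Δt + ½aΔt²; chain segment to segment.
0–4 s: v starts -7 m/s; Δx = -7·4 + ½·1·4² = -20 m; v ends -3 m/s.
4–9 s: v starts -3 m/s; Δx = -3·5 + ½·7·5² = 72.5 m; v ends 32 m/s.
9–10 s: v starts 32 m/s; Δx = 32·1 + ½·-2·1² = 31 m; v ends 30 m/s.
10–13 s: v starts 30 m/s; Δx = 30·3 + ½·2·3² = 99 m; v ends 36 m/s.
x(13) = 8 + Σ Δx = 190.5 m.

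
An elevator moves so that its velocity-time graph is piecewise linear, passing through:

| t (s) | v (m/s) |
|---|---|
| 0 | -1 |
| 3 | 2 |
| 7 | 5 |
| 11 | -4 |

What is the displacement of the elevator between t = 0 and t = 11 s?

17.5 m

Displacement is the signed area under the v-t curve.
0–3 s: ½(-1 + 2)(3) = 1.5 m
3–7 s: ½(2 + 5)(4) = 14 m
7–11 s: ½(5 + -4)(4) = 2 m
Net displacement = 17.5 m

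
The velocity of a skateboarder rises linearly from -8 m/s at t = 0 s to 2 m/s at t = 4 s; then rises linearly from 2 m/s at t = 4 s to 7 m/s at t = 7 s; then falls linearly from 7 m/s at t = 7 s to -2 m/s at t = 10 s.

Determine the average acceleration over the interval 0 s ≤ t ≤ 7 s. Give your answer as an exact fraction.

Average acceleration = Δv/Δt = (7 − -8)/(7 − 0) = 15/7 m/s².

15/7 m/s²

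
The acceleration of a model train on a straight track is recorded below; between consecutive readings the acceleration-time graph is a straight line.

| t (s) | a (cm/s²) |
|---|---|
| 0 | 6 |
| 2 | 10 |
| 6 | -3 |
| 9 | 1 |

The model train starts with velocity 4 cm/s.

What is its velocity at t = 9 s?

Δv equals the area under the a-t graph; then v = v₀ + Δv.
0–2 s: ½(6 + 10)(2) = 16 cm/s
2–6 s: ½(10 + -3)(4) = 14 cm/s
6–9 s: ½(-3 + 1)(3) = -3 cm/s
Δv = 27 cm/s, so v(9) = 4 + (27) = 31 cm/s.

31 cm/s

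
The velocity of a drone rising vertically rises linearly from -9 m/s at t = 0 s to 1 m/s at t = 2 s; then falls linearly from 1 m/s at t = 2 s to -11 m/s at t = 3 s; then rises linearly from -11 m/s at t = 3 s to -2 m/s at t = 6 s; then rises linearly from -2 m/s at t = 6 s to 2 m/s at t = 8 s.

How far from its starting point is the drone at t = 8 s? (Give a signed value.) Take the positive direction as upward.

-32.5 m

Displacement is the signed area under the v-t curve.
0–2 s: ½(-9 + 1)(2) = -8 m
2–3 s: ½(1 + -11)(1) = -5 m
3–6 s: ½(-11 + -2)(3) = -19.5 m
6–8 s: ½(-2 + 2)(2) = 0 m
Net displacement = -32.5 m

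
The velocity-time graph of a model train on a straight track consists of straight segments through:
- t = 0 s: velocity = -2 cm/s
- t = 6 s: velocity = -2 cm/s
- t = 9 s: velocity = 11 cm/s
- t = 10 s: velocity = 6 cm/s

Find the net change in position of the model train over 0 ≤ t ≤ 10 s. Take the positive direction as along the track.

10 cm

Net displacement equals the area under the velocity-time graph (areas below the axis count negative).
0–6 s: -2 × 6 = -12 cm
6–9 s: ½(-2 + 11)(3) = 13.5 cm
9–10 s: ½(11 + 6)(1) = 8.5 cm
Net displacement = 10 cm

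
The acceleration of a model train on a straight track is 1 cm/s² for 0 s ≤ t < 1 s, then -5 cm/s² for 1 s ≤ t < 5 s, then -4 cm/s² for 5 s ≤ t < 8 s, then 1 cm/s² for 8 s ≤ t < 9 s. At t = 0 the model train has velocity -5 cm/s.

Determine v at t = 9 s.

Δv equals the area under the a-t graph; then v = v₀ + Δv.
0–1 s: 1 × 1 = 1 cm/s
1–5 s: -5 × 4 = -20 cm/s
5–8 s: -4 × 3 = -12 cm/s
8–9 s: 1 × 1 = 1 cm/s
Δv = -30 cm/s, so v(9) = -5 + (-30) = -35 cm/s.

-35 cm/s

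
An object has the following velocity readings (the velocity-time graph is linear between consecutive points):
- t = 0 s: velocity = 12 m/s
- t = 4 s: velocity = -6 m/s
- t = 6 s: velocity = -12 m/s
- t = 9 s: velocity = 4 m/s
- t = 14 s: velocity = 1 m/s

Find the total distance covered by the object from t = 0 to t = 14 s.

Total distance travelled is ∫|v| dt — sum the magnitudes of each area piece.
0–4 s: v = 0 at t = 8/3 s; triangle areas 16 + 4 = 20 m
4–6 s: |½(-6 + -12)(2)| = 18 m
6–9 s: v = 0 at t = 8.25 s; triangle areas 13.5 + 1.5 = 15 m
9–14 s: |½(4 + 1)(5)| = 12.5 m
Total distance = 65.5 m

65.5 m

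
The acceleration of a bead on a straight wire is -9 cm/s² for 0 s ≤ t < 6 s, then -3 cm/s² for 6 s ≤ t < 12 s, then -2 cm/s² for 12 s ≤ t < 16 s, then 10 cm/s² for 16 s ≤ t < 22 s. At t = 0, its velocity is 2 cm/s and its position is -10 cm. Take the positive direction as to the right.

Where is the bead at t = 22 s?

-1110 cm

On each constant-a segment, Δv = aΔt and Δx = v₀Δt + ½aΔt²; chain segment to segment.
0–6 s: v starts 2 cm/s; Δx = 2·6 + ½·-9·6² = -150 cm; v ends -52 cm/s.
6–12 s: v starts -52 cm/s; Δx = -52·6 + ½·-3·6² = -366 cm; v ends -70 cm/s.
12–16 s: v starts -70 cm/s; Δx = -70·4 + ½·-2·4² = -296 cm; v ends -78 cm/s.
16–22 s: v starts -78 cm/s; Δx = -78·6 + ½·10·6² = -288 cm; v ends -18 cm/s.
x(22) = -10 + Σ Δx = -1110 cm.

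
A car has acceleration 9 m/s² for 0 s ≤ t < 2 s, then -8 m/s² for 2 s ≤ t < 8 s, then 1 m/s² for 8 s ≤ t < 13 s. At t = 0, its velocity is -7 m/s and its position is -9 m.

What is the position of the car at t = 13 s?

-255.5 m

On each constant-a segment, Δv = aΔt and Δx = v₀Δt + ½aΔt²; chain segment to segment.
0–2 s: v starts -7 m/s; Δx = -7·2 + ½·9·2² = 4 m; v ends 11 m/s.
2–8 s: v starts 11 m/s; Δx = 11·6 + ½·-8·6² = -78 m; v ends -37 m/s.
8–13 s: v starts -37 m/s; Δx = -37·5 + ½·1·5² = -172.5 m; v ends -32 m/s.
x(13) = -9 + Σ Δx = -255.5 m.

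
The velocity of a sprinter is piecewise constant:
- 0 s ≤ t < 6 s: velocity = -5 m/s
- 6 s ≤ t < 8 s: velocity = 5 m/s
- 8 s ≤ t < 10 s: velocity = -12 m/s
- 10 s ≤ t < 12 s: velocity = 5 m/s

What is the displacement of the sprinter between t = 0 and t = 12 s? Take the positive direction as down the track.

Net displacement equals the area under the velocity-time graph (areas below the axis count negative).
0–6 s: -5 × 6 = -30 m
6–8 s: 5 × 2 = 10 m
8–10 s: -12 × 2 = -24 m
10–12 s: 5 × 2 = 10 m
Net displacement = -34 m

-34 m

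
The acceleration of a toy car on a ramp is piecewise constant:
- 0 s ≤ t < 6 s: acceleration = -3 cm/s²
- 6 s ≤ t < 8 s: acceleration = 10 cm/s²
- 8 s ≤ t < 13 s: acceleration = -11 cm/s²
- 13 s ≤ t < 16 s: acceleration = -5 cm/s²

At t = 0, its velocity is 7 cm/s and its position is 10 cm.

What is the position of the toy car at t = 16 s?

On each constant-a segment, Δv = aΔt and Δx = v₀Δt + ½aΔt²; chain segment to segment.
0–6 s: v starts 7 cm/s; Δx = 7·6 + ½·-3·6² = -12 cm; v ends -11 cm/s.
6–8 s: v starts -11 cm/s; Δx = -11·2 + ½·10·2² = -2 cm; v ends 9 cm/s.
8–13 s: v starts 9 cm/s; Δx = 9·5 + ½·-11·5² = -92.5 cm; v ends -46 cm/s.
13–16 s: v starts -46 cm/s; Δx = -46·3 + ½·-5·3² = -160.5 cm; v ends -61 cm/s.
x(16) = 10 + Σ Δx = -257 cm.

-257 cm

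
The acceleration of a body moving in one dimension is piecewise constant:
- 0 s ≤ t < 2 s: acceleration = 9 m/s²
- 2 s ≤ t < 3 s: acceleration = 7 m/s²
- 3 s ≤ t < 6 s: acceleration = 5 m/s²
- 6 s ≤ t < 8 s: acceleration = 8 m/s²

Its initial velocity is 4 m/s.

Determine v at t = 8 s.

60 m/s

Δv equals the area under the a-t graph; then v = v₀ + Δv.
0–2 s: 9 × 2 = 18 m/s
2–3 s: 7 × 1 = 7 m/s
3–6 s: 5 × 3 = 15 m/s
6–8 s: 8 × 2 = 16 m/s
Δv = 56 m/s, so v(8) = 4 + (56) = 60 m/s.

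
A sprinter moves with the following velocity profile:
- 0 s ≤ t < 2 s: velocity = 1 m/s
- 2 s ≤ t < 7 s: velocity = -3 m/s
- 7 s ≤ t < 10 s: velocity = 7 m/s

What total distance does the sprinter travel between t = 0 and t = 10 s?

Distance (not displacement) is the total path length: add the absolute areas under v-t.
0–2 s: |1| × 2 = 2 m
2–7 s: |-3| × 5 = 15 m
7–10 s: |7| × 3 = 21 m
Total distance = 38 m

38 m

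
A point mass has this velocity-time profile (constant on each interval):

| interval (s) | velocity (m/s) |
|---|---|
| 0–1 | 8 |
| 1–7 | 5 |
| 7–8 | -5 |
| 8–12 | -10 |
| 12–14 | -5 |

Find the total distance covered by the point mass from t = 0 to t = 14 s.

93 m

Distance (not displacement) is the total path length: add the absolute areas under v-t.
0–1 s: |8| × 1 = 8 m
1–7 s: |5| × 6 = 30 m
7–8 s: |-5| × 1 = 5 m
8–12 s: |-10| × 4 = 40 m
12–14 s: |-5| × 2 = 10 m
Total distance = 93 m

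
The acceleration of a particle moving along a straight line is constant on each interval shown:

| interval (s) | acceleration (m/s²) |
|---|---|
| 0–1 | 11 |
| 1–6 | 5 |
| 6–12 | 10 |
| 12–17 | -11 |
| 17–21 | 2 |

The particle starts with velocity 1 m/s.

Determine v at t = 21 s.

50 m/s

Δv equals the area under the a-t graph; then v = v₀ + Δv.
0–1 s: 11 × 1 = 11 m/s
1–6 s: 5 × 5 = 25 m/s
6–12 s: 10 × 6 = 60 m/s
12–17 s: -11 × 5 = -55 m/s
17–21 s: 2 × 4 = 8 m/s
Δv = 49 m/s, so v(21) = 1 + (49) = 50 m/s.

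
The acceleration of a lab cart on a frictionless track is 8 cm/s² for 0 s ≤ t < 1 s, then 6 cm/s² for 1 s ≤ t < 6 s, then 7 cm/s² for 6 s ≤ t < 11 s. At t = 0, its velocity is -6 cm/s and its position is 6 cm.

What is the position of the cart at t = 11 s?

On each constant-a segment, Δv = aΔt and Δx = v₀Δt + ½aΔt²; chain segment to segment.
0–1 s: v starts -6 cm/s; Δx = -6·1 + ½·8·1² = -2 cm; v ends 2 cm/s.
1–6 s: v starts 2 cm/s; Δx = 2·5 + ½·6·5² = 85 cm; v ends 32 cm/s.
6–11 s: v starts 32 cm/s; Δx = 32·5 + ½·7·5² = 247.5 cm; v ends 67 cm/s.
x(11) = 6 + Σ Δx = 336.5 cm.

336.5 cm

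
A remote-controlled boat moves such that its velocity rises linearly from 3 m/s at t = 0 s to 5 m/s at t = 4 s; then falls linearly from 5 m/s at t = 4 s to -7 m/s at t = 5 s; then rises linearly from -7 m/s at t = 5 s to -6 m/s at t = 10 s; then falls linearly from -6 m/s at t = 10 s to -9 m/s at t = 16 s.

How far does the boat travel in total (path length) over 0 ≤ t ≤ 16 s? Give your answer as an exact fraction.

Distance (not displacement) is the total path length: add the absolute areas under v-t.
0–4 s: |½(3 + 5)(4)| = 16 m
4–5 s: v = 0 at t = 53/12 s; triangle areas 25/24 + 49/24 = 37/12 m
5–10 s: |½(-7 + -6)(5)| = 32.5 m
10–16 s: |½(-6 + -9)(6)| = 45 m
Total distance = 1159/12 m

1159/12 m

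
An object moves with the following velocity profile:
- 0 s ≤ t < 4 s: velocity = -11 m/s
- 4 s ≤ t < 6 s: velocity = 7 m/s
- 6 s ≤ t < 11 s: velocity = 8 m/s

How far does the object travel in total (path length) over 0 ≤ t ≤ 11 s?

Distance (not displacement) is the total path length: add the absolute areas under v-t.
0–4 s: |-11| × 4 = 44 m
4–6 s: |7| × 2 = 14 m
6–11 s: |8| × 5 = 40 m
Total distance = 98 m

98 m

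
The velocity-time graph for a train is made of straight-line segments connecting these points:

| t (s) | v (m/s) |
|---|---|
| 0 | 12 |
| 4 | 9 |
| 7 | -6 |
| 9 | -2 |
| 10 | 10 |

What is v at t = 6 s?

-1 m/s

On 4–7 s the graph is linear from 9 to -6 m/s: v(6) = 9 + (-6 − 9)·(6 − 4)/(7 − 4) = -1 m/s.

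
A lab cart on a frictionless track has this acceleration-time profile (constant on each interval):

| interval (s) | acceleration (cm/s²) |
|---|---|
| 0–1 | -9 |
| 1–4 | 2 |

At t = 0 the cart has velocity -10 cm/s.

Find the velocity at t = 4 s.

Δv equals the area under the a-t graph; then v = v₀ + Δv.
0–1 s: -9 × 1 = -9 cm/s
1–4 s: 2 × 3 = 6 cm/s
Δv = -3 cm/s, so v(4) = -10 + (-3) = -13 cm/s.

-13 cm/s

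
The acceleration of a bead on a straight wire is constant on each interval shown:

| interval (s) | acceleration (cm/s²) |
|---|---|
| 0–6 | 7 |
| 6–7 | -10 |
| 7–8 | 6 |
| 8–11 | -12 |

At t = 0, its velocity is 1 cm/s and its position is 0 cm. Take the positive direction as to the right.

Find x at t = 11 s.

On each constant-a segment, Δv = aΔt and Δx = v₀Δt + ½aΔt²; chain segment to segment.
0–6 s: v starts 1 cm/s; Δx = 1·6 + ½·7·6² = 132 cm; v ends 43 cm/s.
6–7 s: v starts 43 cm/s; Δx = 43·1 + ½·-10·1² = 38 cm; v ends 33 cm/s.
7–8 s: v starts 33 cm/s; Δx = 33·1 + ½·6·1² = 36 cm; v ends 39 cm/s.
8–11 s: v starts 39 cm/s; Δx = 39·3 + ½·-12·3² = 63 cm; v ends 3 cm/s.
x(11) = 0 + Σ Δx = 269 cm.

269 cm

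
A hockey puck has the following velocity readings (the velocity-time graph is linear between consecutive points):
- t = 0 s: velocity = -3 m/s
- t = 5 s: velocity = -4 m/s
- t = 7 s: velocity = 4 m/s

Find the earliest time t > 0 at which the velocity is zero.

t = 6 s

v changes sign on 5–7 s (from -4 to 4); the graph is linear there, so v = 0 at t = 5 + (4)·(7 − 5)/(4 − -4) = 6 s.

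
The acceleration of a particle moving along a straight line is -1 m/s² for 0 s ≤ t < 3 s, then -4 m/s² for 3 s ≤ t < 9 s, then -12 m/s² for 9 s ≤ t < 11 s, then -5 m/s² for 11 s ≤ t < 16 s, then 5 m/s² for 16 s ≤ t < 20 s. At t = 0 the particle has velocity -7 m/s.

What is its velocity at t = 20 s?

Δv equals the area under the a-t graph; then v = v₀ + Δv.
0–3 s: -1 × 3 = -3 m/s
3–9 s: -4 × 6 = -24 m/s
9–11 s: -12 × 2 = -24 m/s
11–16 s: -5 × 5 = -25 m/s
16–20 s: 5 × 4 = 20 m/s
Δv = -56 m/s, so v(20) = -7 + (-56) = -63 m/s.

-63 m/s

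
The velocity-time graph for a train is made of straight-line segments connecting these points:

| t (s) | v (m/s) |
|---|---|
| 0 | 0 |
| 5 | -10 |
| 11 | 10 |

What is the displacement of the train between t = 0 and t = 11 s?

-25 m

Net displacement equals the area under the velocity-time graph (areas below the axis count negative).
0–5 s: ½(0 + -10)(5) = -25 m
5–11 s: ½(-10 + 10)(6) = 0 m
Net displacement = -25 m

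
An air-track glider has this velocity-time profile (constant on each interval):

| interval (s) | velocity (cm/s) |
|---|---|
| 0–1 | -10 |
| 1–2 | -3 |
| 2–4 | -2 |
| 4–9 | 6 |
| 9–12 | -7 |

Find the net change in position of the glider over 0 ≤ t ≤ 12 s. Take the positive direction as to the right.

-8 cm

Net displacement equals the area under the velocity-time graph (areas below the axis count negative).
0–1 s: -10 × 1 = -10 cm
1–2 s: -3 × 1 = -3 cm
2–4 s: -2 × 2 = -4 cm
4–9 s: 6 × 5 = 30 cm
9–12 s: -7 × 3 = -21 cm
Net displacement = -8 cm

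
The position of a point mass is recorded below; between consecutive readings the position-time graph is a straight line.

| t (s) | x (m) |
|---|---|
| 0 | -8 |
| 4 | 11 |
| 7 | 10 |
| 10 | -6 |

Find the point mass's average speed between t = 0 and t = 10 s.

3.6 m/s

Average speed = (total path length)/(elapsed time); on a piecewise-linear x-t graph the path length is Σ|Δx|.
0–4 s: |Δx| = |11 − -8| = 19 m
4–7 s: |Δx| = |10 − 11| = 1 m
7–10 s: |Δx| = |-6 − 10| = 16 m
Total path = 36 m; average speed = 36/10 = 3.6 m/s.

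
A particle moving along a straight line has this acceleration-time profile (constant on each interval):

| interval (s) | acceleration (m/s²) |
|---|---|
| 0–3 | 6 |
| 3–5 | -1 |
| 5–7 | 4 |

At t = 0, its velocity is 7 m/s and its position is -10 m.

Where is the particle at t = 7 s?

On each constant-a segment, Δv = aΔt and Δx = v₀Δt + ½aΔt²; chain segment to segment.
0–3 s: v starts 7 m/s; Δx = 7·3 + ½·6·3² = 48 m; v ends 25 m/s.
3–5 s: v starts 25 m/s; Δx = 25·2 + ½·-1·2² = 48 m; v ends 23 m/s.
5–7 s: v starts 23 m/s; Δx = 23·2 + ½·4·2² = 54 m; v ends 31 m/s.
x(7) = -10 + Σ Δx = 140 m.

140 m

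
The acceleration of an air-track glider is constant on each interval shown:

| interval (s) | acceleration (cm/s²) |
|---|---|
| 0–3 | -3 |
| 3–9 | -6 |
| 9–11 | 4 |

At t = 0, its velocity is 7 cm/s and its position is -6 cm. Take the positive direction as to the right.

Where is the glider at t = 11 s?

-186.5 cm

On each constant-a segment, Δv = aΔt and Δx = v₀Δt + ½aΔt²; chain segment to segment.
0–3 s: v starts 7 cm/s; Δx = 7·3 + ½·-3·3² = 7.5 cm; v ends -2 cm/s.
3–9 s: v starts -2 cm/s; Δx = -2·6 + ½·-6·6² = -120 cm; v ends -38 cm/s.
9–11 s: v starts -38 cm/s; Δx = -38·2 + ½·4·2² = -68 cm; v ends -30 cm/s.
x(11) = -6 + Σ Δx = -186.5 cm.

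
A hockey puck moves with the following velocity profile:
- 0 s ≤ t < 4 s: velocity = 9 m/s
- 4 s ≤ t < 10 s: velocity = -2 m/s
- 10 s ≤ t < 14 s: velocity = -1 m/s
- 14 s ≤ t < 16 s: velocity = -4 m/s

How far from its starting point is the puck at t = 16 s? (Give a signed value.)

12 m

Net displacement equals the area under the velocity-time graph (areas below the axis count negative).
0–4 s: 9 × 4 = 36 m
4–10 s: -2 × 6 = -12 m
10–14 s: -1 × 4 = -4 m
14–16 s: -4 × 2 = -8 m
Net displacement = 12 m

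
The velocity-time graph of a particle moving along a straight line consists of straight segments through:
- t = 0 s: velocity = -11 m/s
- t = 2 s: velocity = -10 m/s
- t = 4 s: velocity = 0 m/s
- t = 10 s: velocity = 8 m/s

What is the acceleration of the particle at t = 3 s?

Acceleration is the slope of the v-t graph on 2–4 s: (0 − -10)/(4 − 2) = 5 m/s².

5 m/s²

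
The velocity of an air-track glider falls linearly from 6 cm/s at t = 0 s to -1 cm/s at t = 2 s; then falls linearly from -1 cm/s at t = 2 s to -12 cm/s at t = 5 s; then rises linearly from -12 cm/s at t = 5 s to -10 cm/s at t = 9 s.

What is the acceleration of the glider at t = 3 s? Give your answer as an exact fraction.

-11/3 cm/s²

Acceleration is the slope of the v-t graph on 2–5 s: (-12 − -1)/(5 − 2) = -11/3 cm/s².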